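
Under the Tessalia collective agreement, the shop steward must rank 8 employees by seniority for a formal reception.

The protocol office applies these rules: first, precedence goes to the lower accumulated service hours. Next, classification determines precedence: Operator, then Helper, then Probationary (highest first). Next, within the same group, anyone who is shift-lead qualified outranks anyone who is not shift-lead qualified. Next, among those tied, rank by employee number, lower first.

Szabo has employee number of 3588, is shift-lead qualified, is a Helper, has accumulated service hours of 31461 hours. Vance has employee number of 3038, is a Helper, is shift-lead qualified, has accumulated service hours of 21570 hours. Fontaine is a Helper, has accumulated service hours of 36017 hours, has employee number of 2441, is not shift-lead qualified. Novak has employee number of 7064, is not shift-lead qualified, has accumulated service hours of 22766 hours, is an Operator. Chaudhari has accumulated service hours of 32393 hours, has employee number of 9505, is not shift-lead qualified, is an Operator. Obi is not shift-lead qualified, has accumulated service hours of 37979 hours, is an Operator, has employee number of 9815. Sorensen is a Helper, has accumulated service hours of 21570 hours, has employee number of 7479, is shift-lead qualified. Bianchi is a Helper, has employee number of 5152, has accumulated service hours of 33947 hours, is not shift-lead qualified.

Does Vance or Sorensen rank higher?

Vance

By accumulated service hours (lower first): Vance and Sorensen (both 21570 hours); then Novak (22766 hours); then Szabo (31461 hours); then Chaudhari (32393 hours); then Bianchi (33947 hours); then Fontaine (36017 hours); then Obi (37979 hours).
Vance and Sorensen are each Helper, so the next rule applies.
Vance and Sorensen are each shift-lead qualified, so the next rule applies.
Among Vance and Sorensen, by employee number (lower first): Vance (3038) before Sorensen (7479).
So Vance takes precedence.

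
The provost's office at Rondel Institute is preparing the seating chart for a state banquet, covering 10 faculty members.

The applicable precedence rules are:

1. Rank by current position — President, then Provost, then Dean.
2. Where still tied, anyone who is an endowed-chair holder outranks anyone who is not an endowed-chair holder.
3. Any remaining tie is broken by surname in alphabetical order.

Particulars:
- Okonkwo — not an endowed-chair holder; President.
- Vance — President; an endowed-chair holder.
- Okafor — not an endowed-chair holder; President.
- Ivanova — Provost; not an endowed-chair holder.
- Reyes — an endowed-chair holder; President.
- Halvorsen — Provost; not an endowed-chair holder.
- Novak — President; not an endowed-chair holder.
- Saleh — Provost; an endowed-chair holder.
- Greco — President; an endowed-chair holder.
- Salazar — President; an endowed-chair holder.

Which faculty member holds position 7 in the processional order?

By current position: Greco, Reyes, Salazar, Vance, Novak, Okafor and Okonkwo (President); then Saleh, Halvorsen and Ivanova (Provost).
Among Greco, Reyes, Salazar, Vance, Novak, Okafor and Okonkwo, an endowed-chair holder before not an endowed-chair holder: Greco, Reyes, Salazar and Vance (an endowed-chair holder) before Novak, Okafor and Okonkwo (not an endowed-chair holder).
Among Greco, Reyes, Salazar and Vance, alphabetically by surname: Greco before Reyes before Salazar before Vance.
Among Novak, Okafor and Okonkwo, alphabetically by surname: Novak before Okafor before Okonkwo.
Among Saleh, Halvorsen and Ivanova, an endowed-chair holder before not an endowed-chair holder: Saleh (an endowed-chair holder) before Halvorsen and Ivanova (not an endowed-chair holder).
Among Halvorsen and Ivanova, alphabetically by surname: Halvorsen before Ivanova.
Order: Greco, Reyes, Salazar, Vance, Novak, Okafor, Okonkwo, Saleh, Halvorsen, Ivanova.

Okonkwo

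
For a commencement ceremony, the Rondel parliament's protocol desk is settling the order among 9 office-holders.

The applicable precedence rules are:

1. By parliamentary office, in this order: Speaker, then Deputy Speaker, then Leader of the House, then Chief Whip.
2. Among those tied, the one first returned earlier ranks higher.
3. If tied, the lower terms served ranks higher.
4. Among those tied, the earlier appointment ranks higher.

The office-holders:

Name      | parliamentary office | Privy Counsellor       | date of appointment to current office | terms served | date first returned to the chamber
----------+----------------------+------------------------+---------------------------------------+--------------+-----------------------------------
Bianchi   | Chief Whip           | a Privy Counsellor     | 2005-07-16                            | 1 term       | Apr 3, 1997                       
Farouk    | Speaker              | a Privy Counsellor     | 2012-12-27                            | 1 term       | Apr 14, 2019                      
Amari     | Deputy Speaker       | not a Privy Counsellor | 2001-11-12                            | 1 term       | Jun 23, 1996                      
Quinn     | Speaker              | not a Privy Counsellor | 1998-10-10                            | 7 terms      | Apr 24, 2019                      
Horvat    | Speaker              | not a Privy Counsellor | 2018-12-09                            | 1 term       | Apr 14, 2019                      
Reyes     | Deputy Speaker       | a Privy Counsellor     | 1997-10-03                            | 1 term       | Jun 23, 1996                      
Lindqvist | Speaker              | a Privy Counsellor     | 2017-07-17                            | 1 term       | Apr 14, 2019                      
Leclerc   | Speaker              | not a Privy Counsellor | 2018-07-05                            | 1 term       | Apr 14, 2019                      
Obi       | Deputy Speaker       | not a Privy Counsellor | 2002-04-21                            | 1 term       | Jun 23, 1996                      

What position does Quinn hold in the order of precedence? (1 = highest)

By parliamentary office: Farouk, Lindqvist, Leclerc, Horvat and Quinn (Speaker); then Reyes, Amari and Obi (Deputy Speaker); then Bianchi (Chief Whip).
Among Farouk, Lindqvist, Leclerc, Horvat and Quinn, by date first returned to the chamber (earlier first): Farouk, Lindqvist, Leclerc and Horvat (Apr 14, 2019) before Quinn (Apr 24, 2019).
Farouk, Lindqvist, Leclerc and Horvat all have terms served 1 term, so the next rule applies.
Among Farouk, Lindqvist, Leclerc and Horvat, by date of appointment to current office (earlier first): Farouk (2012-12-27) before Lindqvist (2017-07-17) before Leclerc (2018-07-05) before Horvat (2018-12-09).
Reyes, Amari and Obi all have date first returned to the chamber Jun 23, 1996, so the next rule applies.
Reyes, Amari and Obi all have terms served 1 term, so the next rule applies.
Among Reyes, Amari and Obi, by date of appointment to current office (earlier first): Reyes (1997-10-03) before Amari (2001-11-12) before Obi (2002-04-21).
Order: Farouk, Lindqvist, Leclerc, Horvat, Quinn, Reyes, Amari, Obi, Bianchi. So position 5.

5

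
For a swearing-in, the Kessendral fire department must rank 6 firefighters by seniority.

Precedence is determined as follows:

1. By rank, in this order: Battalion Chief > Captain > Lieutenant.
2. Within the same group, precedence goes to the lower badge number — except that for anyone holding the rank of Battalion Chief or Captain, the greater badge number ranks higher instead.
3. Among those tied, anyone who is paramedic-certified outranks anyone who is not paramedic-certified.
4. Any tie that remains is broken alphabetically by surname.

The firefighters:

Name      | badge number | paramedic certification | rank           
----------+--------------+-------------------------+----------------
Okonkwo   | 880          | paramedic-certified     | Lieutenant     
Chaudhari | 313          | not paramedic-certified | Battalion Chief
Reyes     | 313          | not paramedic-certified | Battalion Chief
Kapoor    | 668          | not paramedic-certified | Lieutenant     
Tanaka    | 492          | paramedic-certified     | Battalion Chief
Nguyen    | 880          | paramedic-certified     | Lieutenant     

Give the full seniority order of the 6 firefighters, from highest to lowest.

By rank: Tanaka, Chaudhari and Reyes (Battalion Chief); then Kapoor, Nguyen and Okonkwo (Lieutenant).
Among Tanaka, Chaudhari and Reyes, by badge number (higher first) (reversed rule for this group): Tanaka (492) before Chaudhari and Reyes (313).
Chaudhari and Reyes are each not paramedic-certified, so the next rule applies.
Among Chaudhari and Reyes, alphabetically by surname: Chaudhari before Reyes.
Among Kapoor, Nguyen and Okonkwo, by badge number (lower first): Kapoor (668) before Nguyen and Okonkwo (880).
Nguyen and Okonkwo are each paramedic-certified, so the next rule applies.
Among Nguyen and Okonkwo, alphabetically by surname: Nguyen before Okonkwo.
Full order: Tanaka, Chaudhari, Reyes, Kapoor, Nguyen, Okonkwo.

Tanaka, Chaudhari, Reyes, Kapoor, Nguyen, Okonkwo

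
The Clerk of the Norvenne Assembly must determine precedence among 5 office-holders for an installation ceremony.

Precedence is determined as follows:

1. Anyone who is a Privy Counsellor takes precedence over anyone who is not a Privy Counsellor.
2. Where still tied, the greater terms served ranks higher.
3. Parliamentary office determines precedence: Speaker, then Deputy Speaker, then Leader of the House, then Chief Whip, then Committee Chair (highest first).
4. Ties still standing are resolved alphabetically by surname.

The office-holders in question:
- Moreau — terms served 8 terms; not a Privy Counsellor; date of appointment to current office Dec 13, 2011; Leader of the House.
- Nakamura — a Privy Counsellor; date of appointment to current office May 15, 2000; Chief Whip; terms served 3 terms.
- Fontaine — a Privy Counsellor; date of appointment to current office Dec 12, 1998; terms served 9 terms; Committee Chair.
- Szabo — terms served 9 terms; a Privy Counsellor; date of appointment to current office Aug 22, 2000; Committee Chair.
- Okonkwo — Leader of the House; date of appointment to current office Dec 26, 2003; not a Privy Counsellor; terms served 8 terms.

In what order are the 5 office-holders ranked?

Fontaine, Szabo, Nakamura, Moreau, Okonkwo

By the first rule: Fontaine, Szabo and Nakamura (each a Privy Counsellor); then Moreau and Okonkwo (both not a Privy Counsellor).
Among Fontaine, Szabo and Nakamura, by terms served (higher first): Fontaine and Szabo (9 terms) before Nakamura (3 terms).
Fontaine and Szabo are each Committee Chair, so the next rule applies.
Among Fontaine and Szabo, alphabetically by surname: Fontaine before Szabo.
Moreau and Okonkwo both have terms served 8 terms, so the next rule applies.
Moreau and Okonkwo are each Leader of the House, so the next rule applies.
Among Moreau and Okonkwo, alphabetically by surname: Moreau before Okonkwo.
Full order: Fontaine, Szabo, Nakamura, Moreau, Okonkwo.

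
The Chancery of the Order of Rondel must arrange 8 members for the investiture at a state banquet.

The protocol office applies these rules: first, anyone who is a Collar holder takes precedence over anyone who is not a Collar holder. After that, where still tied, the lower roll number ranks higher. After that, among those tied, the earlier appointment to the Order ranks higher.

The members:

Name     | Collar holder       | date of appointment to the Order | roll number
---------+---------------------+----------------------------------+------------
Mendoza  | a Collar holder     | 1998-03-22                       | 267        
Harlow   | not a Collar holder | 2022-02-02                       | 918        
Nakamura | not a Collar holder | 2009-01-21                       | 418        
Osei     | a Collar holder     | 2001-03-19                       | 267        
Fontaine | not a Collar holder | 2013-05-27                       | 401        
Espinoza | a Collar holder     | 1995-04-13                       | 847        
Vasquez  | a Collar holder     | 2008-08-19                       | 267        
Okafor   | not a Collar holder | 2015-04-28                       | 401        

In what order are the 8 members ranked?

By the first rule: Mendoza, Osei, Vasquez and Espinoza (each a Collar holder); then Fontaine, Okafor, Nakamura and Harlow (each not a Collar holder).
Among Mendoza, Osei, Vasquez and Espinoza, by roll number (lower first): Mendoza, Osei and Vasquez (267) before Espinoza (847).
Among Mendoza, Osei and Vasquez, by date of appointment to the Order (earlier first): Mendoza (1998-03-22) before Osei (2001-03-19) before Vasquez (2008-08-19).
Among Fontaine, Okafor, Nakamura and Harlow, by roll number (lower first): Fontaine and Okafor (401) before Nakamura (418) before Harlow (918).
Among Fontaine and Okafor, by date of appointment to the Order (earlier first): Fontaine (2013-05-27) before Okafor (2015-04-28).
Full order: Mendoza, Osei, Vasquez, Espinoza, Fontaine, Okafor, Nakamura, Harlow.

Mendoza, Osei, Vasquez, Espinoza, Fontaine, Okafor, Nakamura, Harlow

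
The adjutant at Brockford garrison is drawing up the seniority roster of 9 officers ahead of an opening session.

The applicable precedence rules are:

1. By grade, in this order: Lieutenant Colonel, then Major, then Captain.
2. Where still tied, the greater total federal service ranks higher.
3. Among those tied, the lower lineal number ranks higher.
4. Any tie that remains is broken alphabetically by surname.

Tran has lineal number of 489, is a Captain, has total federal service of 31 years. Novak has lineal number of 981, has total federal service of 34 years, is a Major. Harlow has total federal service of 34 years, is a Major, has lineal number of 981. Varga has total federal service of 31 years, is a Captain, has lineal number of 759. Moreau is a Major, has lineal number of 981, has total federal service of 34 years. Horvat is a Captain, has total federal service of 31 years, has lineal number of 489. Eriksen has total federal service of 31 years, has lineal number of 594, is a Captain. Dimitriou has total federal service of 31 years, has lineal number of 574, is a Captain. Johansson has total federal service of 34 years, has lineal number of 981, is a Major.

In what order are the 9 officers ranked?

By grade: Harlow, Johansson, Moreau and Novak (Major); then Horvat, Tran, Dimitriou, Eriksen and Varga (Captain).
Harlow, Johansson, Moreau and Novak all have total federal service 34 years, so the next rule applies.
Harlow, Johansson, Moreau and Novak all have lineal number 981, so the next rule applies.
Among Harlow, Johansson, Moreau and Novak, alphabetically by surname: Harlow before Johansson before Moreau before Novak.
Horvat, Tran, Dimitriou, Eriksen and Varga all have total federal service 31 years, so the next rule applies.
Among Horvat, Tran, Dimitriou, Eriksen and Varga, by lineal number (lower first): Horvat and Tran (489) before Dimitriou (574) before Eriksen (594) before Varga (759).
Among Horvat and Tran, alphabetically by surname: Horvat before Tran.
Full order: Harlow, Johansson, Moreau, Novak, Horvat, Tran, Dimitriou, Eriksen, Varga.

Harlow, Johansson, Moreau, Novak, Horvat, Tran, Dimitriou, Eriksen, Varga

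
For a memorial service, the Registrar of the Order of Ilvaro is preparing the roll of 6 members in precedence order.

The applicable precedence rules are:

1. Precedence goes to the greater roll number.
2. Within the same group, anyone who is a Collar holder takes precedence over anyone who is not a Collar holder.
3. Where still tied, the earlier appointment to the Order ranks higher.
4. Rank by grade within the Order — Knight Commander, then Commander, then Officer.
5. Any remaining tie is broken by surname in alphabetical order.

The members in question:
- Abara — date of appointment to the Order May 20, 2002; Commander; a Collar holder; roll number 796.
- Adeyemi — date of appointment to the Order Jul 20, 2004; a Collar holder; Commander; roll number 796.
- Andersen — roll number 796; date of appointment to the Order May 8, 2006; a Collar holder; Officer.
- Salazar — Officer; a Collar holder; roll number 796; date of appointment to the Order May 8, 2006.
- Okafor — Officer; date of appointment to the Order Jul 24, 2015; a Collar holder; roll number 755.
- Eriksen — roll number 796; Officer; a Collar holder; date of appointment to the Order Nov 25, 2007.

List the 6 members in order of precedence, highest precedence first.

By roll number (higher first): Abara, Adeyemi, Andersen, Salazar and Eriksen (each 796); then Okafor (755).
Abara, Adeyemi, Andersen, Salazar and Eriksen are each a Collar holder, so the next rule applies.
Among Abara, Adeyemi, Andersen, Salazar and Eriksen, by date of appointment to the Order (earlier first): Abara (May 20, 2002) before Adeyemi (Jul 20, 2004) before Andersen and Salazar (May 8, 2006) before Eriksen (Nov 25, 2007).
Andersen and Salazar are each Officer, so the next rule applies.
Among Andersen and Salazar, alphabetically by surname: Andersen before Salazar.
Full order: Abara, Adeyemi, Andersen, Salazar, Eriksen, Okafor.

Abara, Adeyemi, Andersen, Salazar, Eriksen, Okafor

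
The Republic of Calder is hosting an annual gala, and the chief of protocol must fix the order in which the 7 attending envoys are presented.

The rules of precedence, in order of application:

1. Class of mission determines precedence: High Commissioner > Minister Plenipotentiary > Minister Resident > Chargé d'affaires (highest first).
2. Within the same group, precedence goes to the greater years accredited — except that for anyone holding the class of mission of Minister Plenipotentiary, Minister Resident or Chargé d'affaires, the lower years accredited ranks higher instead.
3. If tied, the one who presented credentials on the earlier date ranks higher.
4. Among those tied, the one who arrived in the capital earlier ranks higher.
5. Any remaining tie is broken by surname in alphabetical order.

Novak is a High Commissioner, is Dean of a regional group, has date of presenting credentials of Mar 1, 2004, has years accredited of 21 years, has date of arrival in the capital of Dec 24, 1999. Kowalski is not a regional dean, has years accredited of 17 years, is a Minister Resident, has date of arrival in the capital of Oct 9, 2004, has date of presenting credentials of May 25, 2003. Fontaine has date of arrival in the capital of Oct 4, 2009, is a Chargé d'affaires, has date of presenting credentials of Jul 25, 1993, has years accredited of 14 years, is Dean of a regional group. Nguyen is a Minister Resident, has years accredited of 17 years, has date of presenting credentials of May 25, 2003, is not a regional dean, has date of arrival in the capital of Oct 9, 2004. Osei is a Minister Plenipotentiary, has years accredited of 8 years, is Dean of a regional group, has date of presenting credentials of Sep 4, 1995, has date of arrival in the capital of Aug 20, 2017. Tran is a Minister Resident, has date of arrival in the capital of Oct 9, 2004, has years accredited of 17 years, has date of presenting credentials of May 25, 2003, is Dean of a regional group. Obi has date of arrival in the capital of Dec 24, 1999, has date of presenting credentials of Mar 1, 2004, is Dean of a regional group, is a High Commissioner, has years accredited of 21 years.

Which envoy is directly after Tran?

By class of mission: Novak and Obi (High Commissioner); then Osei (Minister Plenipotentiary); then Kowalski, Nguyen and Tran (Minister Resident); then Fontaine (Chargé d'affaires).
Novak and Obi both have years accredited 21 years, so the next rule applies.
Novak and Obi both have date of presenting credentials Mar 1, 2004, so the next rule applies.
Novak and Obi both have date of arrival in the capital Dec 24, 1999, so the next rule applies.
Among Novak and Obi, alphabetically by surname: Novak before Obi.
Kowalski, Nguyen and Tran all have years accredited 17 years, so the next rule applies.
Kowalski, Nguyen and Tran all have date of presenting credentials May 25, 2003, so the next rule applies.
Kowalski, Nguyen and Tran all have date of arrival in the capital Oct 9, 2004, so the next rule applies.
Among Kowalski, Nguyen and Tran, alphabetically by surname: Kowalski before Nguyen before Tran.
Order: Novak, Obi, Osei, Kowalski, Nguyen, Tran, Fontaine.

Fontaine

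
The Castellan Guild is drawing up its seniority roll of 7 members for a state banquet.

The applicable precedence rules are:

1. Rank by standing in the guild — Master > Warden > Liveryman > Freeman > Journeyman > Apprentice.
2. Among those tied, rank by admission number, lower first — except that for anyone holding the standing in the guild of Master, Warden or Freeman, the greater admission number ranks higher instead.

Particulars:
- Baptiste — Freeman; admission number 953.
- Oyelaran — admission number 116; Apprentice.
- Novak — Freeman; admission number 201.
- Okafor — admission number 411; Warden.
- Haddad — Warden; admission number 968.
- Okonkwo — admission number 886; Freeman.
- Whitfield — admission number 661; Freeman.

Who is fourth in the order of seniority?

Okonkwo

By standing in the guild: Haddad and Okafor (Warden); then Baptiste, Okonkwo, Whitfield and Novak (Freeman); then Oyelaran (Apprentice).
Among Haddad and Okafor, by admission number (higher first) (reversed rule for this group): Haddad (968) before Okafor (411).
Among Baptiste, Okonkwo, Whitfield and Novak, by admission number (higher first) (reversed rule for this group): Baptiste (953) before Okonkwo (886) before Whitfield (661) before Novak (201).
Order: Haddad, Okafor, Baptiste, Okonkwo, Whitfield, Novak, Oyelaran.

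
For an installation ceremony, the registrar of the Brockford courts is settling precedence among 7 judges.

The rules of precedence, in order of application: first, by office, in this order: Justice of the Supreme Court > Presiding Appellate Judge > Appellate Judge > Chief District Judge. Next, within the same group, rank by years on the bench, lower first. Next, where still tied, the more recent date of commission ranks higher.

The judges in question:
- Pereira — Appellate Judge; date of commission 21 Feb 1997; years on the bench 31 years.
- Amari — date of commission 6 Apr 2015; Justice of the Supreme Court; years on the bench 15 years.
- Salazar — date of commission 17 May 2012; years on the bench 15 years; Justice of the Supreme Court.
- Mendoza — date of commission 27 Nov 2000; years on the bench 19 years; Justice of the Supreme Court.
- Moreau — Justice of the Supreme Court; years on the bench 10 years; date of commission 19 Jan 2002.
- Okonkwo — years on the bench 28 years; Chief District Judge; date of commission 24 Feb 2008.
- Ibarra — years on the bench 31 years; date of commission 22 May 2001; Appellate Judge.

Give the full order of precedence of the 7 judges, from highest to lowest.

Moreau, Amari, Salazar, Mendoza, Ibarra, Pereira, Okonkwo

By office: Moreau, Amari, Salazar and Mendoza (Justice of the Supreme Court); then Ibarra and Pereira (Appellate Judge); then Okonkwo (Chief District Judge).
Among Moreau, Amari, Salazar and Mendoza, by years on the bench (lower first): Moreau (10 years) before Amari and Salazar (15 years) before Mendoza (19 years).
Among Amari and Salazar, by date of commission (later first): Amari (6 Apr 2015) before Salazar (17 May 2012).
Ibarra and Pereira both have years on the bench 31 years, so the next rule applies.
Among Ibarra and Pereira, by date of commission (later first): Ibarra (22 May 2001) before Pereira (21 Feb 1997).
Full order: Moreau, Amari, Salazar, Mendoza, Ibarra, Pereira, Okonkwo.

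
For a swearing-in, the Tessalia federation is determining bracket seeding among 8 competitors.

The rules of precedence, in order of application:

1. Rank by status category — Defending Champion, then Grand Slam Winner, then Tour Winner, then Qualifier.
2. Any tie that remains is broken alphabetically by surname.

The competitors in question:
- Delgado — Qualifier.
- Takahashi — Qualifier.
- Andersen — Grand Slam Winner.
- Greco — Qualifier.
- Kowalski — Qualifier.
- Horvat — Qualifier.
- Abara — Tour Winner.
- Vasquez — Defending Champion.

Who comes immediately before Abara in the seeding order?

By status category: Vasquez (Defending Champion); then Andersen (Grand Slam Winner); then Abara (Tour Winner); then Delgado, Greco, Horvat, Kowalski and Takahashi (Qualifier).
Among Delgado, Greco, Horvat, Kowalski and Takahashi, alphabetically by surname: Delgado before Greco before Horvat before Kowalski before Takahashi.
Order: Vasquez, Andersen, Abara, Delgado, Greco, Horvat, Kowalski, Takahashi.

Andersen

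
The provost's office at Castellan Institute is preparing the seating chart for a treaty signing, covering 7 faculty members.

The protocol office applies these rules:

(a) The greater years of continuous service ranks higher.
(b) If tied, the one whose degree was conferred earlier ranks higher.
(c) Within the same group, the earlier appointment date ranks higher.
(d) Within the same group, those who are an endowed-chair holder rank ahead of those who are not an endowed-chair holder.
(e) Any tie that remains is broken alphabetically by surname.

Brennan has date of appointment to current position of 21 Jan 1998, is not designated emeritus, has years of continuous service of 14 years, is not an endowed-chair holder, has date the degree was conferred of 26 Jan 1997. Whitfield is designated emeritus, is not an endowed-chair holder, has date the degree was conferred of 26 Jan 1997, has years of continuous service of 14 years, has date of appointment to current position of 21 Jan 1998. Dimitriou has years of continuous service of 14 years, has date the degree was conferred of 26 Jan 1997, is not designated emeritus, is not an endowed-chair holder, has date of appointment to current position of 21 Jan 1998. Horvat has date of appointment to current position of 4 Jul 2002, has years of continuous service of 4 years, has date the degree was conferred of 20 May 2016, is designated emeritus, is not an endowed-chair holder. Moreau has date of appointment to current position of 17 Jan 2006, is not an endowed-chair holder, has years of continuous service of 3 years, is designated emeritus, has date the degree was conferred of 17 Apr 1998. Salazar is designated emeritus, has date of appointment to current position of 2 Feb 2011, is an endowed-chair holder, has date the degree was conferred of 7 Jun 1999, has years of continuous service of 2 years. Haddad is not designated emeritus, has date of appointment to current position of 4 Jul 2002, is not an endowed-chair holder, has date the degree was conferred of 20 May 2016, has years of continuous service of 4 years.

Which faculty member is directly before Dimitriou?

By years of continuous service (higher first): Brennan, Dimitriou and Whitfield (each 14 years); then Haddad and Horvat (both 4 years); then Moreau (3 years); then Salazar (2 years).
Brennan, Dimitriou and Whitfield all have date the degree was conferred 26 Jan 1997, so the next rule applies.
Brennan, Dimitriou and Whitfield all have date of appointment to current position 21 Jan 1998, so the next rule applies.
Brennan, Dimitriou and Whitfield are each not an endowed-chair holder, so the next rule applies.
Among Brennan, Dimitriou and Whitfield, alphabetically by surname: Brennan before Dimitriou before Whitfield.
Haddad and Horvat both have date the degree was conferred 20 May 2016, so the next rule applies.
Haddad and Horvat both have date of appointment to current position 4 Jul 2002, so the next rule applies.
Haddad and Horvat are each not an endowed-chair holder, so the next rule applies.
Among Haddad and Horvat, alphabetically by surname: Haddad before Horvat.
Order: Brennan, Dimitriou, Whitfield, Haddad, Horvat, Moreau, Salazar.

Brennan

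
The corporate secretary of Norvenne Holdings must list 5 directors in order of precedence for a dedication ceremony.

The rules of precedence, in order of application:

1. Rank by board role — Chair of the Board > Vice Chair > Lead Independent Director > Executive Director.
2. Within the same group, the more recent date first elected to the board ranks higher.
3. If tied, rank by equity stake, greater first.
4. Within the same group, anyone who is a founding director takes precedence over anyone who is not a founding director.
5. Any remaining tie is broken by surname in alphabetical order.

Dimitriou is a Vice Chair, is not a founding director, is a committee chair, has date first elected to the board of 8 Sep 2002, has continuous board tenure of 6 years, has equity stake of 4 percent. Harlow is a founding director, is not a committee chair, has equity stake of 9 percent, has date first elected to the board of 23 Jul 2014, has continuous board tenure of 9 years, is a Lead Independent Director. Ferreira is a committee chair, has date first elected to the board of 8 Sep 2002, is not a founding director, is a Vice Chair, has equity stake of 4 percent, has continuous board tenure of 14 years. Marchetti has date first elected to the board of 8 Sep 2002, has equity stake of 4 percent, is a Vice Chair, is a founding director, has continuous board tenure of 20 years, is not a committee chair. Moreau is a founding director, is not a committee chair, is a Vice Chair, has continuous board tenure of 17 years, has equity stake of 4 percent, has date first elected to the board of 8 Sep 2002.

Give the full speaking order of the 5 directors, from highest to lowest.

By board role: Marchetti, Moreau, Dimitriou and Ferreira (Vice Chair); then Harlow (Lead Independent Director).
Marchetti, Moreau, Dimitriou and Ferreira all have date first elected to the board 8 Sep 2002, so the next rule applies.
Marchetti, Moreau, Dimitriou and Ferreira all have equity stake 4 percent, so the next rule applies.
Among Marchetti, Moreau, Dimitriou and Ferreira, a founding director before not a founding director: Marchetti and Moreau (a founding director) before Dimitriou and Ferreira (not a founding director).
Among Marchetti and Moreau, alphabetically by surname: Marchetti before Moreau.
Among Dimitriou and Ferreira, alphabetically by surname: Dimitriou before Ferreira.
Full order: Marchetti, Moreau, Dimitriou, Ferreira, Harlow.

Marchetti, Moreau, Dimitriou, Ferreira, Harlow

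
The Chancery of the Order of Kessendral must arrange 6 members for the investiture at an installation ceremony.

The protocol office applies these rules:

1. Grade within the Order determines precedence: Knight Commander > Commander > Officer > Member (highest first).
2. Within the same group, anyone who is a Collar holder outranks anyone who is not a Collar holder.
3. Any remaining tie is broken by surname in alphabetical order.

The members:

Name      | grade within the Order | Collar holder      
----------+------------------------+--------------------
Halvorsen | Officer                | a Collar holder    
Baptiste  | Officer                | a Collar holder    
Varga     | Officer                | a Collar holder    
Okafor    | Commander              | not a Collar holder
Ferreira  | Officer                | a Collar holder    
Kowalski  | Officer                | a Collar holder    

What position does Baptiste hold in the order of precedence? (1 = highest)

By grade within the Order: Okafor (Commander); then Baptiste, Ferreira, Halvorsen, Kowalski and Varga (Officer).
Baptiste, Ferreira, Halvorsen, Kowalski and Varga are each a Collar holder, so the next rule applies.
Among Baptiste, Ferreira, Halvorsen, Kowalski and Varga, alphabetically by surname: Baptiste before Ferreira before Halvorsen before Kowalski before Varga.
Order: Okafor, Baptiste, Ferreira, Halvorsen, Kowalski, Varga. So position 2.

2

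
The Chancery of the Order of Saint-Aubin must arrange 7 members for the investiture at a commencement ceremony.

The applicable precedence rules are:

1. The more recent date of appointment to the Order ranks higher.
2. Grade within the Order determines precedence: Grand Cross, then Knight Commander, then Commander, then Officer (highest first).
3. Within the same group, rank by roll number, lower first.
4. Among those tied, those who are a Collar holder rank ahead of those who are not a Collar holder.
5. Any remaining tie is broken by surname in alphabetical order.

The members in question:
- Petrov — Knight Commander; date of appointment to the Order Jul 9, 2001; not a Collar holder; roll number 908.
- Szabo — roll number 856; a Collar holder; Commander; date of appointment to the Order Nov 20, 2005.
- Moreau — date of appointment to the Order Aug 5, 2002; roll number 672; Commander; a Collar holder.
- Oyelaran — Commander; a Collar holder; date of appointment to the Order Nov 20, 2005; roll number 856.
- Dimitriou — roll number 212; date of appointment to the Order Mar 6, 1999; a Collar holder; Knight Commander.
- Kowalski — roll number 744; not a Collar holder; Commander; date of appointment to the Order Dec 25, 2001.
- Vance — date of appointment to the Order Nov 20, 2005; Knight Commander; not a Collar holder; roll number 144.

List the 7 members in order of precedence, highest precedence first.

By date of appointment to the Order (later first): Vance, Oyelaran and Szabo (each Nov 20, 2005); then Moreau (Aug 5, 2002); then Kowalski (Dec 25, 2001); then Petrov (Jul 9, 2001); then Dimitriou (Mar 6, 1999).
Among Vance, Oyelaran and Szabo, by grade within the Order: Vance (Knight Commander) before Oyelaran and Szabo (Commander).
Oyelaran and Szabo both have roll number 856, so the next rule applies.
Oyelaran and Szabo are each a Collar holder, so the next rule applies.
Among Oyelaran and Szabo, alphabetically by surname: Oyelaran before Szabo.
Full order: Vance, Oyelaran, Szabo, Moreau, Kowalski, Petrov, Dimitriou.

Vance, Oyelaran, Szabo, Moreau, Kowalski, Petrov, Dimitriou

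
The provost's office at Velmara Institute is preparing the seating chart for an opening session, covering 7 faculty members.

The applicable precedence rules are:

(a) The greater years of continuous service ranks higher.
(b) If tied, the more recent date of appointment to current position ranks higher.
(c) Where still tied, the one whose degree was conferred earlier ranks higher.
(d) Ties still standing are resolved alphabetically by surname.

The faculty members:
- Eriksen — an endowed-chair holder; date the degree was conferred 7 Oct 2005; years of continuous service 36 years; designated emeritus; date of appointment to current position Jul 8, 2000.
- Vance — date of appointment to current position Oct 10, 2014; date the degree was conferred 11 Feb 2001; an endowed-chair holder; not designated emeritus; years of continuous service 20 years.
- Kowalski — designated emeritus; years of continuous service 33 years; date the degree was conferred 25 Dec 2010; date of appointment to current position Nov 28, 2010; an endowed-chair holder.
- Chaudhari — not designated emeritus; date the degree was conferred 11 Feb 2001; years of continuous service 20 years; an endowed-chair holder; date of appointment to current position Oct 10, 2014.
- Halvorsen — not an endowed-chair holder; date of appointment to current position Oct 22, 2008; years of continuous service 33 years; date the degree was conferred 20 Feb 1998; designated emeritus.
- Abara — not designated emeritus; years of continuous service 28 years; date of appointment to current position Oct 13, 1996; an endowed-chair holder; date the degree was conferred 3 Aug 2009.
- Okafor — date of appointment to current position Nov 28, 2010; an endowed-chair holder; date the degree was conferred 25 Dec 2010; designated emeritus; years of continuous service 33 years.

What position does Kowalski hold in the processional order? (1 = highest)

2

By years of continuous service (higher first): Eriksen (36 years); then Kowalski, Okafor and Halvorsen (each 33 years); then Abara (28 years); then Chaudhari and Vance (both 20 years).
Among Kowalski, Okafor and Halvorsen, by date of appointment to current position (later first): Kowalski and Okafor (Nov 28, 2010) before Halvorsen (Oct 22, 2008).
Kowalski and Okafor both have date the degree was conferred 25 Dec 2010, so the next rule applies.
Among Kowalski and Okafor, alphabetically by surname: Kowalski before Okafor.
Chaudhari and Vance both have date of appointment to current position Oct 10, 2014, so the next rule applies.
Chaudhari and Vance both have date the degree was conferred 11 Feb 2001, so the next rule applies.
Among Chaudhari and Vance, alphabetically by surname: Chaudhari before Vance.
Order: Eriksen, Kowalski, Okafor, Halvorsen, Abara, Chaudhari, Vance. So position 2.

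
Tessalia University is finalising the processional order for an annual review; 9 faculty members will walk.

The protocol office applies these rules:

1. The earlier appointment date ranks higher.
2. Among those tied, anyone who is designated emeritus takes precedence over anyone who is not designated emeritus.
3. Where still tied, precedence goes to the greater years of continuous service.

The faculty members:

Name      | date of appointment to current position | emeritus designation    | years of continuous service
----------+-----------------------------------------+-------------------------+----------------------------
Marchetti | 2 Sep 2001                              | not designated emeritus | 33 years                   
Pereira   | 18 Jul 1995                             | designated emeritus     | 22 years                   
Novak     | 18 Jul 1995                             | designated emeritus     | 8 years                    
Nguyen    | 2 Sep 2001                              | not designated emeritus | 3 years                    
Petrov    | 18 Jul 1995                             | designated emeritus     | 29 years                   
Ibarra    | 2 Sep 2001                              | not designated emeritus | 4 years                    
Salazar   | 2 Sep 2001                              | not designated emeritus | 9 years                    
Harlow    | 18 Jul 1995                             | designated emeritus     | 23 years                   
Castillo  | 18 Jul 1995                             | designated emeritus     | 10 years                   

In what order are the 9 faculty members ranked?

Petrov, Harlow, Pereira, Castillo, Novak, Marchetti, Salazar, Ibarra, Nguyen

By date of appointment to current position (earlier first): Petrov, Harlow, Pereira, Castillo and Novak (each 18 Jul 1995); then Marchetti, Salazar, Ibarra and Nguyen (each 2 Sep 2001).
Petrov, Harlow, Pereira, Castillo and Novak are each designated emeritus, so the next rule applies.
Among Petrov, Harlow, Pereira, Castillo and Novak, by years of continuous service (higher first): Petrov (29 years) before Harlow (23 years) before Pereira (22 years) before Castillo (10 years) before Novak (8 years).
Marchetti, Salazar, Ibarra and Nguyen are each not designated emeritus, so the next rule applies.
Among Marchetti, Salazar, Ibarra and Nguyen, by years of continuous service (higher first): Marchetti (33 years) before Salazar (9 years) before Ibarra (4 years) before Nguyen (3 years).
Full order: Petrov, Harlow, Pereira, Castillo, Novak, Marchetti, Salazar, Ibarra, Nguyen.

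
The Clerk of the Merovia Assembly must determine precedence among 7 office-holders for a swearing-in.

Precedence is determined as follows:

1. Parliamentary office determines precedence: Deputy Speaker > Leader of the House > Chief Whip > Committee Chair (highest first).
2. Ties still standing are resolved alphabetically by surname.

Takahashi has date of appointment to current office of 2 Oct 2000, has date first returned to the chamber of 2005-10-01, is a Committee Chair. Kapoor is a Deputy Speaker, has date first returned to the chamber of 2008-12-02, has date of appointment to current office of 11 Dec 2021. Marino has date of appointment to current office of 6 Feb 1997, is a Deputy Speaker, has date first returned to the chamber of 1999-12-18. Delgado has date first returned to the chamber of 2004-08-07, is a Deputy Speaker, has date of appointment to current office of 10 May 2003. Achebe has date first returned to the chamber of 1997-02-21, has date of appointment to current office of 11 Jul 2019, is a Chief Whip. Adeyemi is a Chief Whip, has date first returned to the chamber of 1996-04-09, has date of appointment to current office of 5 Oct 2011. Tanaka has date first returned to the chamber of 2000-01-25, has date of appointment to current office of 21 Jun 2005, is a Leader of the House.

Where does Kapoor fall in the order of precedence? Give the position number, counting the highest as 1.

By parliamentary office: Delgado, Kapoor and Marino (Deputy Speaker); then Tanaka (Leader of the House); then Achebe and Adeyemi (Chief Whip); then Takahashi (Committee Chair).
Among Delgado, Kapoor and Marino, alphabetically by surname: Delgado before Kapoor before Marino.
Among Achebe and Adeyemi, alphabetically by surname: Achebe before Adeyemi.
Order: Delgado, Kapoor, Marino, Tanaka, Achebe, Adeyemi, Takahashi. So position 2.

2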